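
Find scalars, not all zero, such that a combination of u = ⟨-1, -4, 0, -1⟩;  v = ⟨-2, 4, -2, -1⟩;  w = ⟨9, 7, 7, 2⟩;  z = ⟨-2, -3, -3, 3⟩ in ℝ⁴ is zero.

Solve the homogeneous system with u, v, w, z as columns by row-reducing the coefficient matrix.
The free variable yields coefficients (3, 2, 1, 1) (any nonzero multiple also works).

3u + 2v + w + z = 0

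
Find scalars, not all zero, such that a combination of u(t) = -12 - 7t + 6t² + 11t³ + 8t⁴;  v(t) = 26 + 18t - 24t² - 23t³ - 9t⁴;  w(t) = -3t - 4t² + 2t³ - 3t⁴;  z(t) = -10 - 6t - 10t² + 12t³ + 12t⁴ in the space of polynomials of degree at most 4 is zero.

Pass to coordinate vectors relative to the basis {1, t, …, t⁴}.
Set up α₁u + … + α₄z = 0 and solve the homogeneous system.
A generator of the null space is (3, 1, 1, -1).

3u + v + w - z = 0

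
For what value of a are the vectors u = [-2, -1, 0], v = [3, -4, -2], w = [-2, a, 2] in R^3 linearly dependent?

The set is linearly dependent precisely when det[u; v; w] = 0.
Expanding, det = 18 - 4*a.
Solving 18 - 4*a = 0 yields a = 9/2.

a = 9/2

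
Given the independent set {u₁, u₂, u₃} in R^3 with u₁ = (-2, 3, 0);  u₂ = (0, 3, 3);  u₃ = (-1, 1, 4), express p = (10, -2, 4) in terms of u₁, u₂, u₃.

Write p = α₁u₁ + … + α₃u₃ and equate components.
Back-substitution yields (α₁, α₂, α₃) = (-4, 4, -2).

p = -4u₁ + 4u₂ - 2u₃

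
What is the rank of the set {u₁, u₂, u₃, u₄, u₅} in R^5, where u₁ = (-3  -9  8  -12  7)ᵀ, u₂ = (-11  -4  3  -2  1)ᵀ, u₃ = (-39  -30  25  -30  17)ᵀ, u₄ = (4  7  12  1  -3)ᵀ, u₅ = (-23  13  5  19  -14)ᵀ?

Form the matrix with u₁, u₂, u₃, u₄, u₅ as columns and reduce.
Exactly 3 pivots survive; hence the rank is 3.

rank 3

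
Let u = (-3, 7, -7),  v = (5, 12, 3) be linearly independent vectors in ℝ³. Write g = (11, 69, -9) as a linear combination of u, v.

g = 3u + 4v

Since u, v are independent, the coefficients expressing g are uniquely determined by a linear system.
Row-reducing the augmented matrix gives the unique coefficients (a₁, a₂) = (3, 4).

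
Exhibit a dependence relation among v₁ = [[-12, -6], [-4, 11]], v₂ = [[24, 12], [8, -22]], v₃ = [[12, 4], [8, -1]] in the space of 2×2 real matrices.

Write each element as a vector in ℝ⁴ using {E₁₁, E₁₂, E₂₁, E₂₂}.
Solve the homogeneous system with v₁, v₂, v₃ as columns by row-reducing the coefficient matrix.
A generator of the null space is (2, 1, 0).

2v₁ + v₂ = 0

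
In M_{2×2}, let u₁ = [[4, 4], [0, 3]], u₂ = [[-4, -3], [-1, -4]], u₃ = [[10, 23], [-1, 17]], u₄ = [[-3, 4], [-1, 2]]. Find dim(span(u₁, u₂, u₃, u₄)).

3

Pass to coordinate vectors with respect to the basis {E₁₁, E₁₂, E₂₁, E₂₂}.
Form the matrix with u₁, u₂, u₃, u₄ as columns and reduce.
Exactly 3 pivots survive; hence the rank is 3.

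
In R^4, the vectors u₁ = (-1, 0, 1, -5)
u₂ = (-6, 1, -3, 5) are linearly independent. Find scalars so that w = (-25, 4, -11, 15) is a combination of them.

Solve the system with u₁, u₂ as columns and w as the right-hand side.
Row-reducing the augmented matrix gives the unique coefficients (α₁, α₂) = (1, 4).

w = u₁ + 4u₂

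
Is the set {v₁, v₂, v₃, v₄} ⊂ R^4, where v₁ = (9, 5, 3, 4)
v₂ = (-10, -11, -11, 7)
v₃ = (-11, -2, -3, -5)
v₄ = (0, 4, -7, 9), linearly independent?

linearly independent

Form the 4×4 matrix with these as columns; its determinant is -911.
A nonzero determinant means the columns are linearly independent.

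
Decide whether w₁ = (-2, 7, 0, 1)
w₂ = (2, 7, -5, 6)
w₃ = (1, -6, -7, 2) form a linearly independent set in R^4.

linearly independent

Place the vectors as rows of a 3×4 matrix and reduce to echelon form.
The reduction yields 3 nonzero rows, so the rank is 3.
Since rank = 3 (the number of vectors), the set is linearly independent.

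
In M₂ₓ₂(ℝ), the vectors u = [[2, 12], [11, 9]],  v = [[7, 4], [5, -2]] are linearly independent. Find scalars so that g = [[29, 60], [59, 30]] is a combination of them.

g = 4u + 3v

Identify each element with its coordinate vector in ℝ⁴ via {E₁₁, E₁₂, E₂₁, E₂₂}.
Set up the augmented matrix [u | v | g] and row-reduce.
Row-reducing the augmented matrix gives the unique coefficients (a₁, a₂) = (4, 3).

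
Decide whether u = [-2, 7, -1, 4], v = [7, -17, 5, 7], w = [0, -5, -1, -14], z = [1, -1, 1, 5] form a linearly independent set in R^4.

linearly dependent

Row-reduce the matrix whose columns are u, v, w, z.
The reduction yields 2 nonzero rows, so the rank is 2.
Since rank 2 < 4, the set is linearly dependent.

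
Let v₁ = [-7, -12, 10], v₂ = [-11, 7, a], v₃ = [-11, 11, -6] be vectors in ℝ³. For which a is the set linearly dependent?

a = -34/11

The set is linearly dependent precisely when det[v₁; v₂; v₃] = 0.
Expanding, det = 209*a + 646.
Solving 209*a + 646 = 0 yields a = -34/11.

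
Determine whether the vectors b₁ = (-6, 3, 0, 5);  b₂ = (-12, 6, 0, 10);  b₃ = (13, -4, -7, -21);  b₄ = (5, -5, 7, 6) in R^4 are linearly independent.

One vector is a scalar multiple of another, so the set is dependent.

linearly dependent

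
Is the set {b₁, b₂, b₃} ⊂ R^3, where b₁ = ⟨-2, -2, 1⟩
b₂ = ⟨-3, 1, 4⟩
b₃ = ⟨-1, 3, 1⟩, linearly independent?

linearly independent

The matrix [b₁|b₂|b₃] has determinant 16.
A nonzero determinant means the columns are linearly independent.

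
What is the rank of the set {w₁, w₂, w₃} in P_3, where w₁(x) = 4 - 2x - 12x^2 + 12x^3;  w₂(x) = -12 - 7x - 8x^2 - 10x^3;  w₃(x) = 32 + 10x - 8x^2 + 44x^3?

rank 2

Use coordinates relative to {1, x, …, x^3}.
Row-reduce the 3×4 matrix with these as rows.
There are 2 pivot columns, so rank = 2.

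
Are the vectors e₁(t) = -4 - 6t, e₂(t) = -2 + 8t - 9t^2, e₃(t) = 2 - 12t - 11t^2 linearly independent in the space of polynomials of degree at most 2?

Write each element as a coordinate vector in ℝ³ using {1, t, t^2}.
The matrix [e₁|e₂|e₃] has determinant 1024.
A nonzero determinant means the columns are linearly independent.

linearly independent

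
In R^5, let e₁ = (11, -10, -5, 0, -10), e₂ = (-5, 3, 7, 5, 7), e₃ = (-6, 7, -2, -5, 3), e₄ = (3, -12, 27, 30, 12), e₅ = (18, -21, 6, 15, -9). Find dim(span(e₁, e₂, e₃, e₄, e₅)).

2

Row-reduce the 5×5 matrix with these as rows.
Reduction leaves 2 leading entries, giving rank 2.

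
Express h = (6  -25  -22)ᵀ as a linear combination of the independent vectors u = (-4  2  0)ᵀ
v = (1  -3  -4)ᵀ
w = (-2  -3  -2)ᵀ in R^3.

Solve the system with u, v, w as columns and h as the right-hand side.
Back-substitution yields (a₁, a₂, a₃) = (-2, 4, 3).

h = -2u + 4v + 3w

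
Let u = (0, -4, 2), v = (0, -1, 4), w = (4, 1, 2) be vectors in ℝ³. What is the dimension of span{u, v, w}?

Row-reduce the 3×3 matrix with these as rows.
Reduction leaves 3 leading entries, giving rank 3.

dim = 3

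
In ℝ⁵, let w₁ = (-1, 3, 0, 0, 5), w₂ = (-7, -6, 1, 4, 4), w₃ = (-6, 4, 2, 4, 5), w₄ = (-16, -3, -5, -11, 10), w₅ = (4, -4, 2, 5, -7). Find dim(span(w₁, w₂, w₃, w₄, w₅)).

4

Row-reduce the 5×5 matrix with these as rows.
Reduction leaves 4 leading entries, giving rank 4.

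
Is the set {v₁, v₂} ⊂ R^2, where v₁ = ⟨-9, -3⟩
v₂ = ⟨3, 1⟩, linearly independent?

linearly dependent

The matrix [v₁|v₂] has determinant 0.
A zero determinant means the columns are linearly dependent.
Indeed v₁ + 3v₂ = 0.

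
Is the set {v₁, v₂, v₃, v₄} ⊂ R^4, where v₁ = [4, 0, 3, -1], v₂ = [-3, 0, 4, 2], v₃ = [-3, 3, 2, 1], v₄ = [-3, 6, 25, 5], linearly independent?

Row-reduce the matrix whose columns are v₁, v₂, v₃, v₄.
The reduction yields 3 nonzero rows, so the rank is 3.
Since rank 3 < 4, the set is linearly dependent.

linearly dependent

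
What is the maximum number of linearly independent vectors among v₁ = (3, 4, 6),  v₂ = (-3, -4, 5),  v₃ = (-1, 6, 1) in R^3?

3

Put the 3×3 matrix [v₁|v₂|v₃] into echelon form.
Reduction leaves 3 leading entries, giving rank 3.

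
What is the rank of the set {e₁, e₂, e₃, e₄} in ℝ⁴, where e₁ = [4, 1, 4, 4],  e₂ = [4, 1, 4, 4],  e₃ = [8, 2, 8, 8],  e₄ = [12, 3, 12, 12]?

Form the matrix with e₁, e₂, e₃, e₄ as columns and reduce.
Reduction leaves 1 leading entry, giving rank 1.

1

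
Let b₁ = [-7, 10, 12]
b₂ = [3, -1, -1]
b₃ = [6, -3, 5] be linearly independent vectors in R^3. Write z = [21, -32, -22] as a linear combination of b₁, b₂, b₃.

z = -3b₁ - 4b₂ + 2b₃

Write z = a₁b₁ + … + a₃b₃ and equate components.
Back-substitution yields (a₁, a₂, a₃) = (-3, -4, 2).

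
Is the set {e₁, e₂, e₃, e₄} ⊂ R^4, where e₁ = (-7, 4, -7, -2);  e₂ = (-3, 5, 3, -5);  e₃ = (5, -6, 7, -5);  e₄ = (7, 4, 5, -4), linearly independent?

Place the vectors as rows of a 4×4 matrix and reduce to echelon form.
The reduction yields 4 nonzero rows, so the rank is 4.
Since rank = 4 (the number of vectors), the set is linearly independent.

linearly independent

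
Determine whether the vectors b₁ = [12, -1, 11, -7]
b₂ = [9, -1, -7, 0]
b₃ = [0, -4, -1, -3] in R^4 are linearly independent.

Place the vectors as rows of a 3×4 matrix and reduce to echelon form.
The reduction yields 3 nonzero rows, so the rank is 3.
Since rank = 3 (the number of vectors), the set is linearly independent.

linearly independent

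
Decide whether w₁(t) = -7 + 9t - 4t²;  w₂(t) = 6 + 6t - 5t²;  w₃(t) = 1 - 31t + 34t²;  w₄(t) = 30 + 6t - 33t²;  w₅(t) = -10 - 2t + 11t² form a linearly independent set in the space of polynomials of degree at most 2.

Write each element as a coordinate vector in ℝ³ using {1, t, t²}.
There are 5 vectors in a 3-dimensional space, so they cannot be linearly independent.

linearly dependent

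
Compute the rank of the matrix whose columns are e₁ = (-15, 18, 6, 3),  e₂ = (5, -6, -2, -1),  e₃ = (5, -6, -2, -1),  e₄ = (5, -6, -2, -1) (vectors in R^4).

rank 1

Put the 4×4 matrix [e₁|e₂|e₃|e₄] into echelon form.
The echelon form has 1 nonzero row, so the rank is 1.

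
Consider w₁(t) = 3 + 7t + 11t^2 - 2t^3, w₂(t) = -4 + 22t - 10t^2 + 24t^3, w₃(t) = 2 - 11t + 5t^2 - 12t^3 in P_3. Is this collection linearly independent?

linearly dependent

Take coordinates with respect to the standard basis {1, t, …, t^3}.
Place the vectors as rows of a 3×4 matrix and reduce to echelon form.
The reduction yields 2 nonzero rows, so the rank is 2.
Since rank 2 < 3, the set is linearly dependent.
Indeed w₂ + 2w₃ = 0.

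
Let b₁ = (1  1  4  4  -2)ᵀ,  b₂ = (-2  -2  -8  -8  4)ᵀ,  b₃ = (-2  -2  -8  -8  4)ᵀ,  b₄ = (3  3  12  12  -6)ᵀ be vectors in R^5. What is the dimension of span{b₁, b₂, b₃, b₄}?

Apply Gaussian elimination to the matrix whose rows are b₁, b₂, b₃, b₄.
The echelon form has 1 nonzero row, so the rank is 1.

1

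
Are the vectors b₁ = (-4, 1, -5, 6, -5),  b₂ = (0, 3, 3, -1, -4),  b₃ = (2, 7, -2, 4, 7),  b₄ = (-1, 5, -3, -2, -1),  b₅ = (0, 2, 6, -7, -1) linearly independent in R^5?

linearly independent

Place the vectors as rows of a 5×5 matrix and reduce to echelon form.
The reduction yields 5 nonzero rows, so the rank is 5.
Since rank = 5 (the number of vectors), the set is linearly independent.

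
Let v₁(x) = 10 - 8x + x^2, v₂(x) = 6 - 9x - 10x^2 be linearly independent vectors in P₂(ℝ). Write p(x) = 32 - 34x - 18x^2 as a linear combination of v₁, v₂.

p = 2v₁ + 2v₂

Identify each element with its coordinate vector in ℝ³ via {1, x, x^2}.
Since v₁, v₂ are independent, the coefficients expressing p are uniquely determined by a linear system.
Back-substitution yields (a₁, a₂) = (2, 2).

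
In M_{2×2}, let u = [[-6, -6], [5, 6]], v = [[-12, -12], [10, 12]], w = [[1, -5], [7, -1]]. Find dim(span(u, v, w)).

2

Use coordinates relative to {E₁₁, E₁₂, E₂₁, E₂₂}.
Apply Gaussian elimination to the matrix whose rows are u, v, w.
Reduction leaves 2 leading entries, giving rank 2.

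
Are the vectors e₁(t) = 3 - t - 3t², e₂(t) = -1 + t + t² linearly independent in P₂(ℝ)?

Write each element as a coordinate vector in ℝ³ using {1, t, t²}.
Row-reduce the matrix whose columns are e₁, e₂.
The reduction yields 2 nonzero rows, so the rank is 2.
Since rank = 2 (the number of vectors), the set is linearly independent.

linearly independent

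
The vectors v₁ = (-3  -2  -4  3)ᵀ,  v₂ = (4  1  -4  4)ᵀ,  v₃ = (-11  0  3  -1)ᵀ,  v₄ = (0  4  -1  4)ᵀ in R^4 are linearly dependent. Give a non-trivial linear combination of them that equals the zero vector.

Write the vectors as columns of a matrix and find a nonzero vector in its null space.
A generator of the null space is (1, -2, -1, 1).

v₁ - 2v₂ - v₃ + v₄ = 0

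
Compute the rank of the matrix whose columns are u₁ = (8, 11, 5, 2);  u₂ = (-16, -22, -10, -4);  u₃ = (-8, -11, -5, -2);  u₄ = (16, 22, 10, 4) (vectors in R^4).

1

Form the matrix with u₁, u₂, u₃, u₄ as columns and reduce.
There is 1 pivot column, so rank = 1.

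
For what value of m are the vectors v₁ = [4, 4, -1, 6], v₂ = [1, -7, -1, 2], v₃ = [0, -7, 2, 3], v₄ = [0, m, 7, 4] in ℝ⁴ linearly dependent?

The set is linearly dependent precisely when det[v₁; v₂; v₃; v₄] = 0.
Cofactor expansion gives det = 234 - 13*m.
This vanishes exactly when m = 18.

m = 18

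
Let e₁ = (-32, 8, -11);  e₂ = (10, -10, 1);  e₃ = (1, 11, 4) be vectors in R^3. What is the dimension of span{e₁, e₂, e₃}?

2

Form the matrix with e₁, e₂, e₃ as columns and reduce.
Reduction leaves 2 leading entries, giving rank 2.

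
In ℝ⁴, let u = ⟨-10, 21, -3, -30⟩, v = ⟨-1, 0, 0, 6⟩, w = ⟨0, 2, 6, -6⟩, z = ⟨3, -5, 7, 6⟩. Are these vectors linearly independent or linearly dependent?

Form the 4×4 matrix with these as columns; its determinant is 0.
A zero determinant means the columns are linearly dependent.
Indeed u - v - 3w + 3z = 0.

linearly dependent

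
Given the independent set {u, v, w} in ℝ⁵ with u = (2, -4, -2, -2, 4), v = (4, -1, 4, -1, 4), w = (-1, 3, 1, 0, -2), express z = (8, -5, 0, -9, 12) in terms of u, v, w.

Solve the system with u, v, w as columns and z as the right-hand side.
Row-reducing the augmented matrix gives the unique coefficients (a₁, a₂, a₃) = (4, 1, 4).

z = 4u + v + 4w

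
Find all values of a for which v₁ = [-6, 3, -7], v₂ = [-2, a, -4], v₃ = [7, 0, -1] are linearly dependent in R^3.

Dependence holds iff the 3×3 matrix [v₁ v₂ v₃] is singular.
The determinant works out to 55*a - 90.
Setting this to zero gives a = 18/11.

a = 18/11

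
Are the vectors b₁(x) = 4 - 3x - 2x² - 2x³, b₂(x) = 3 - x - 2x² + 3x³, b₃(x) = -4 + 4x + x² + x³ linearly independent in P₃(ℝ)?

Write each element as a coordinate vector in ℝ⁴ using {1, x, …, x³}.
Place the vectors as rows of a 3×4 matrix and reduce to echelon form.
The reduction yields 3 nonzero rows, so the rank is 3.
Since rank = 3 (the number of vectors), the set is linearly independent.

linearly independent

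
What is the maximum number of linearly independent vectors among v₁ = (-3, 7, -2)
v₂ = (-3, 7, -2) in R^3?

1

Row-reduce the 2×3 matrix with these as rows.
Exactly 1 pivot survives; hence the rank is 1.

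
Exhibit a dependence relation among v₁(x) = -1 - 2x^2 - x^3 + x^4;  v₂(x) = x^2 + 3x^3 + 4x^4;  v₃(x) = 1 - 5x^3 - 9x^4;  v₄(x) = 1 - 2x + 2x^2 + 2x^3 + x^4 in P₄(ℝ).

v₁ + 2v₂ + v₃ = 0

Write each element as a vector in ℝ⁵ using {1, x, …, x^4}.
Write the vectors as columns of a matrix and find a nonzero vector in its null space.
A generator of the null space is (1, 2, 1, 0).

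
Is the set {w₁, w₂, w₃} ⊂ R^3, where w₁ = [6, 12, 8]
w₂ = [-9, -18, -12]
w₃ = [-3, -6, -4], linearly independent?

linearly dependent

The matrix [w₁|w₂|w₃] has determinant 0.
A zero determinant means the columns are linearly dependent.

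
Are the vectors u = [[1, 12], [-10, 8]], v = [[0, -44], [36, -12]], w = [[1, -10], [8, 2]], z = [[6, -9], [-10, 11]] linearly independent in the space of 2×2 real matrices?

linearly dependent

Take coordinates with respect to the standard basis {E₁₁, E₁₂, E₂₁, E₂₂}.
Row-reduce the matrix whose columns are u, v, w, z.
The reduction yields 3 nonzero rows, so the rank is 3.
Since rank 3 < 4, the set is linearly dependent.
Indeed 2u + v - 2w = 0.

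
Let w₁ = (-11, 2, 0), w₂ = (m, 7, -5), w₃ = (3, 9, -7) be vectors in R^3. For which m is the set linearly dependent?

The set is linearly dependent precisely when det[w₁; w₂; w₃] = 0.
Cofactor expansion gives det = 14*m + 14.
This vanishes exactly when m = -1.

m = -1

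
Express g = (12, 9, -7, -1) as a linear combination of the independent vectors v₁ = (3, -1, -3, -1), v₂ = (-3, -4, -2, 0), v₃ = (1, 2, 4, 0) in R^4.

g = v₁ - 4v₂ - 3v₃

Set up the augmented matrix [v₁ | v₂ | v₃ | g] and row-reduce.
Back-substitution yields (α₁, α₂, α₃) = (1, -4, -3).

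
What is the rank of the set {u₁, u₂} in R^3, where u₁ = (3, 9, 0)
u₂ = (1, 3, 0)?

Put the 3×2 matrix [u₁|u₂] into echelon form.
The echelon form has 1 nonzero row, so the rank is 1.

rank 1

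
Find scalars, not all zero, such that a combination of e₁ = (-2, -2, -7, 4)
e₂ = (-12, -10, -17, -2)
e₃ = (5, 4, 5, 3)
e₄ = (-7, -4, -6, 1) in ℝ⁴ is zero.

Row-reduce the matrix with e₁, e₂, e₃, e₄ as columns; the null space gives the coefficients.
A generator of the null space is (1, -1, -2, 0).

e₁ - e₂ - 2e₃ = 0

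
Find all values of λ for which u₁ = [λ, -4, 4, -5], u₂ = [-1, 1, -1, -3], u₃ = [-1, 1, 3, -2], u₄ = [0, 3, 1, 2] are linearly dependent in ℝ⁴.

Place the vectors as rows of a 4×4 matrix; dependence ⇔ determinant zero.
Expanding, det = 40*λ + 44.
Setting this to zero gives λ = -11/10.

λ = -11/10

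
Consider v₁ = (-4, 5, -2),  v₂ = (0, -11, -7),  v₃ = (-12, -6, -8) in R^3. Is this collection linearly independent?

linearly independent

Row-reduce the matrix whose columns are v₁, v₂, v₃.
The reduction yields 3 nonzero rows, so the rank is 3.
Since rank = 3 (the number of vectors), the set is linearly independent.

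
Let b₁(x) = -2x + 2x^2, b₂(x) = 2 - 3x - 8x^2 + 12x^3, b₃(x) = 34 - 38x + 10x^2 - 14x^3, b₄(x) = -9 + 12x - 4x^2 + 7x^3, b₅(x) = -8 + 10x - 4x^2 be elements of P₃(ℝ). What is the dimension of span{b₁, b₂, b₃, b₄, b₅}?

Pass to coordinate vectors with respect to the basis {1, x, …, x^3}.
Apply Gaussian elimination to the matrix whose rows are b₁, b₂, b₃, b₄, b₅.
The echelon form has 4 nonzero rows, so the rank is 4.
(With 5 elements in a 4-dimensional space the rank is at most 4.)

4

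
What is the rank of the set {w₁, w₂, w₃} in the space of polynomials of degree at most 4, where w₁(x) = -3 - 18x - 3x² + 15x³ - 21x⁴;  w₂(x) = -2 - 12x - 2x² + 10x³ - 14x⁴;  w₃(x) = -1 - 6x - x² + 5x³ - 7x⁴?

Represent each element by its coordinate vector in ℝ⁵.
Row-reduce the 3×5 matrix with these as rows.
The echelon form has 1 nonzero row, so the rank is 1.

1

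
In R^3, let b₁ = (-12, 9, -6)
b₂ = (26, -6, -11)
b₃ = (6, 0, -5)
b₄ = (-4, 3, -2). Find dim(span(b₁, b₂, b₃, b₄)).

Put the 3×4 matrix [b₁|b₂|b₃|b₄] into echelon form.
The echelon form has 2 nonzero rows, so the rank is 2.
(With 4 elements in a 3-dimensional space the rank is at most 3.)

dim = 2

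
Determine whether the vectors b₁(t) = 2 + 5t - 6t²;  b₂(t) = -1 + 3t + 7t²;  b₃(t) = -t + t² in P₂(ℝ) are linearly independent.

linearly independent

Write each element as a coordinate vector in ℝ³ using {1, t, t²}.
The matrix [b₁|b₂|b₃] has determinant 19.
A nonzero determinant means the columns are linearly independent.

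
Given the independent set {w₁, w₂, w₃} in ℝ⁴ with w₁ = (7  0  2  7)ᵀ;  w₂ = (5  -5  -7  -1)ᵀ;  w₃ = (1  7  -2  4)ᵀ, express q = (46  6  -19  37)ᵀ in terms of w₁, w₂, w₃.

q = 4w₁ + 3w₂ + 3w₃

Solve the system with w₁, w₂, w₃ as columns and q as the right-hand side.
The system has the unique solution (c₁, c₂, c₃) = (4, 3, 3).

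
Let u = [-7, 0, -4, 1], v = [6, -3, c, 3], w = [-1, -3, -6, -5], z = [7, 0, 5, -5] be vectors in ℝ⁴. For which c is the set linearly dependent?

The vectors are dependent exactly when the determinant of the matrix with rows u, v, w, z vanishes.
The determinant works out to 84*c + 357.
Setting this to zero gives c = -17/4.

c = -17/4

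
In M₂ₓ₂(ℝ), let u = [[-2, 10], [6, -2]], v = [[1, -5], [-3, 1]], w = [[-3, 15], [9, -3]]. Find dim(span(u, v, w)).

Pass to coordinate vectors with respect to the basis {E₁₁, E₁₂, E₂₁, E₂₂}.
Row-reduce the 3×4 matrix with these as rows.
The echelon form has 1 nonzero row, so the rank is 1.

1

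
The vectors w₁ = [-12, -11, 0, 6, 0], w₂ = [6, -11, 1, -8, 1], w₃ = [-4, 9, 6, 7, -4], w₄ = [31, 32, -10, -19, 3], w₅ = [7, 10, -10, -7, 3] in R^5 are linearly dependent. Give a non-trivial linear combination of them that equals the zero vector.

2w₁ + w₄ - w₅ = 0

Solve the homogeneous system with w₁, w₂, w₃, w₄, w₅ as columns by row-reducing the coefficient matrix.
One solution (up to scaling) is (2, 0, 0, 1, -1).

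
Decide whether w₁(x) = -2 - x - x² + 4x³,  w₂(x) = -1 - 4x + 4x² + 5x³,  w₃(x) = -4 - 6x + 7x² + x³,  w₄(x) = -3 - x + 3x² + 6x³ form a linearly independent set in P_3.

linearly independent

Write each element as a coordinate vector in ℝ⁴ using {1, x, …, x³}.
Row-reduce the matrix whose columns are w₁, w₂, w₃, w₄.
The reduction yields 4 nonzero rows, so the rank is 4.
Since rank = 4 (the number of vectors), the set is linearly independent.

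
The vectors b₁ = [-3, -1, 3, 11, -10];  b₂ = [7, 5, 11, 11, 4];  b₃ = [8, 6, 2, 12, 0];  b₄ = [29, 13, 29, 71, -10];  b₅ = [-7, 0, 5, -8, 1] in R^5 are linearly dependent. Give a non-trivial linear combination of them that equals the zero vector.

Write the vectors as columns of a matrix and find a nonzero vector in its null space.
A generator of the null space is (2, 3, 0, -1, -2).

2b₁ + 3b₂ - b₄ - 2b₅ = 0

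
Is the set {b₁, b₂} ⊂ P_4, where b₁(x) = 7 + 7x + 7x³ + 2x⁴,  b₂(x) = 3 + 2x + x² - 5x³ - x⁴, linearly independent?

linearly independent

Write each element as a coordinate vector in ℝ⁵ using {1, x, …, x⁴}.
Place the vectors as rows of a 2×5 matrix and reduce to echelon form.
The reduction yields 2 nonzero rows, so the rank is 2.
Since rank = 2 (the number of vectors), the set is linearly independent.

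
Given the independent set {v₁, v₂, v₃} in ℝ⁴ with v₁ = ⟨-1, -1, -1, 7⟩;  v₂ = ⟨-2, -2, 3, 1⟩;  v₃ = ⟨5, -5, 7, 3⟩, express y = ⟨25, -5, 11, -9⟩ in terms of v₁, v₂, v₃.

Since v₁, v₂, v₃ are independent, the coefficients expressing y are uniquely determined by a linear system.
Back-substitution yields (α₁, α₂, α₃) = (-2, -4, 3).

y = -2v₁ - 4v₂ + 3v₃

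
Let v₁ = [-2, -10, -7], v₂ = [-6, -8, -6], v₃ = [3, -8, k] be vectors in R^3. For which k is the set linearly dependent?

The vectors are dependent exactly when the determinant of the matrix with rows v₁, v₂, v₃ vanishes.
Expanding, det = -44*k - 228.
Solving -44*k - 228 = 0 yields k = -57/11.

k = -57/11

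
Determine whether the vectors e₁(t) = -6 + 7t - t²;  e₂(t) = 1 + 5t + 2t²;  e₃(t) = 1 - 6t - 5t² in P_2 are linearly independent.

linearly independent

Take coordinates with respect to the standard basis {1, t, t²}.
Row-reduce the matrix whose columns are e₁, e₂, e₃.
The reduction yields 3 nonzero rows, so the rank is 3.
Since rank = 3 (the number of vectors), the set is linearly independent.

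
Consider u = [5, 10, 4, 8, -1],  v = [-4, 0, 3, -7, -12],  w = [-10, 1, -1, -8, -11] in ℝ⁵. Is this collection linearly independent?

Row-reduce the matrix whose columns are u, v, w.
The reduction yields 3 nonzero rows, so the rank is 3.
Since rank = 3 (the number of vectors), the set is linearly independent.

linearly independent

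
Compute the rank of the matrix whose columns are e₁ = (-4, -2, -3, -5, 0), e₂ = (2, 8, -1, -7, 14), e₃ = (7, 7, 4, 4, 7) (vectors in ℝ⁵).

Row-reduce the 3×5 matrix with these as rows.
There are 2 pivot columns, so rank = 2.

2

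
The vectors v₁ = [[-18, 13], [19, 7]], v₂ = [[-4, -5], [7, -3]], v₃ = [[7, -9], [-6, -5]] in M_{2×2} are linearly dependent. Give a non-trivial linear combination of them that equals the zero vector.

Take coordinates with respect to {E₁₁, E₁₂, E₂₁, E₂₂}.
Solve the homogeneous system with v₁, v₂, v₃ as columns by row-reducing the coefficient matrix.
A generator of the null space is (1, -1, 2).

v₁ - v₂ + 2v₃ = 0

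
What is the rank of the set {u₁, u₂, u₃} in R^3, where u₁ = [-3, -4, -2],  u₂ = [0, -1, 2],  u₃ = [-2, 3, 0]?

rank 3

Apply Gaussian elimination to the matrix whose rows are u₁, u₂, u₃.
Exactly 3 pivots survive; hence the rank is 3.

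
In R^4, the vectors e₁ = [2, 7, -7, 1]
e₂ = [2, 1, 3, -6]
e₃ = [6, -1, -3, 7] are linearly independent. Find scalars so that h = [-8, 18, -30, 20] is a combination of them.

Set up the augmented matrix [e₁ | e₂ | e₃ | h] and row-reduce.
The system has the unique solution (α₁, α₂, α₃) = (3, -4, -1).

h = 3e₁ - 4e₂ - e₃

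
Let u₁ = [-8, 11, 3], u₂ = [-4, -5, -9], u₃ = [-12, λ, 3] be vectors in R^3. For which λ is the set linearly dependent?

λ = 15

Place the vectors as rows of a 3×3 matrix; dependence ⇔ determinant zero.
The determinant works out to 1260 - 84*λ.
Setting this to zero gives λ = 15.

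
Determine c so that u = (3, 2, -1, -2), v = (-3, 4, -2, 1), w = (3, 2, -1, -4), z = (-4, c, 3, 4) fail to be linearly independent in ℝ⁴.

c = -6

Place the vectors as rows of a 4×4 matrix; dependence ⇔ determinant zero.
The determinant works out to 18*c + 108.
Setting this to zero gives c = -6.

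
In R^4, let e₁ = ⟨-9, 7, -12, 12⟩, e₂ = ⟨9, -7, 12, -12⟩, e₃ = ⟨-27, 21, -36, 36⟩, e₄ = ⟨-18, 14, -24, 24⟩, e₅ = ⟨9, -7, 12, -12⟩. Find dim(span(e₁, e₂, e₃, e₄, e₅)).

Apply Gaussian elimination to the matrix whose rows are e₁, e₂, e₃, e₄, e₅.
Reduction leaves 1 leading entry, giving rank 1.
(With 5 elements in a 4-dimensional space the rank is at most 4.)

dim = 1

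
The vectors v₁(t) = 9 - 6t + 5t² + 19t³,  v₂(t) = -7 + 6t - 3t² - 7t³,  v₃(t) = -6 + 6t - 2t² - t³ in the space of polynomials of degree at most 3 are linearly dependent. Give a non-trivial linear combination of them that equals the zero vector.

Pass to coordinate vectors relative to the basis {1, t, …, t³}.
Write the vectors as columns of a matrix and find a nonzero vector in its null space.
A generator of the null space is (1, 3, -2).

v₁ + 3v₂ - 2v₃ = 0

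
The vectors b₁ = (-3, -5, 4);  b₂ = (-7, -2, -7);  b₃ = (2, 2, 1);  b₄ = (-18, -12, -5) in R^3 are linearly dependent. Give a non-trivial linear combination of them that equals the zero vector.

Row-reduce the matrix with b₁, b₂, b₃, b₄ as columns; the null space gives the coefficients.
The free variable yields coefficients (2, 2, 1, -1) (any nonzero multiple also works).

2b₁ + 2b₂ + b₃ - b₄ = 0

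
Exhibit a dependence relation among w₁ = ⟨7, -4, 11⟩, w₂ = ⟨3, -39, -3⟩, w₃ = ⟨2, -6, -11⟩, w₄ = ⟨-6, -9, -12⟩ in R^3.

Write the vectors as columns of a matrix and find a nonzero vector in its null space.
A generator of the null space is (3, -1, 0, 3).

3w₁ - w₂ + 3w₄ = 0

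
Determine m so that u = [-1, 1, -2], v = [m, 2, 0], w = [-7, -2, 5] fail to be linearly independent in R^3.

m = -38

Place the vectors as rows of a 3×3 matrix; dependence ⇔ determinant zero.
Cofactor expansion gives det = -m - 38.
Setting this to zero gives m = -38.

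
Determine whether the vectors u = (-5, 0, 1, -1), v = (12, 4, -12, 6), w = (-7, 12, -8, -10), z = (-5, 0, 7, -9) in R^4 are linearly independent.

Place the vectors as rows of a 4×4 matrix and reduce to echelon form.
The reduction yields 4 nonzero rows, so the rank is 4.
Since rank = 4 (the number of vectors), the set is linearly independent.

linearly independent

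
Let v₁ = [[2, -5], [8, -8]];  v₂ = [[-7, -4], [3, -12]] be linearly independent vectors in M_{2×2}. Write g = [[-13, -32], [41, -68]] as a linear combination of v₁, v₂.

Take coordinate vectors relative to {E₁₁, E₁₂, E₂₁, E₂₂}.
Since v₁, v₂ are independent, the coefficients expressing g are uniquely determined by a linear system.
Row-reducing the augmented matrix gives the unique coefficients (a₁, a₂) = (4, 3).

g = 4v₁ + 3v₂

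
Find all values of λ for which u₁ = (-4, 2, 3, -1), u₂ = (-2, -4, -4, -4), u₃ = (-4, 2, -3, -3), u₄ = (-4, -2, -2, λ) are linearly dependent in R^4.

The set is linearly dependent precisely when det[u₁; u₂; u₃; u₄] = 0.
Cofactor expansion gives det = -120*λ - 480.
This vanishes exactly when λ = -4.

λ = -4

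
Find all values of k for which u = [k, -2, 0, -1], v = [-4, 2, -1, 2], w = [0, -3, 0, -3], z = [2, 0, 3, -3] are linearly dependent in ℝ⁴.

The vectors are dependent exactly when the determinant of the matrix with rows u, v, w, z vanishes.
Cofactor expansion gives det = 9*k - 30.
This vanishes exactly when k = 10/3.

k = 10/3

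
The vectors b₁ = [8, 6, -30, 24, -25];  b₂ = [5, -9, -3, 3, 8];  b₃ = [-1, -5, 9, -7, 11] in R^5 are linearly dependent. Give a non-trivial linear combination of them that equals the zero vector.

Write the vectors as columns of a matrix and find a nonzero vector in its null space.
The free variable yields coefficients (1, -1, 3) (any nonzero multiple also works).

b₁ - b₂ + 3b₃ = 0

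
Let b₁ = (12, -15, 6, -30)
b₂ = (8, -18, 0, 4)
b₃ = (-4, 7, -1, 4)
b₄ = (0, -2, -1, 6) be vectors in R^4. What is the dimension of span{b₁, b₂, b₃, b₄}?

dim = 2

Form the matrix with b₁, b₂, b₃, b₄ as columns and reduce.
The echelon form has 2 nonzero rows, so the rank is 2.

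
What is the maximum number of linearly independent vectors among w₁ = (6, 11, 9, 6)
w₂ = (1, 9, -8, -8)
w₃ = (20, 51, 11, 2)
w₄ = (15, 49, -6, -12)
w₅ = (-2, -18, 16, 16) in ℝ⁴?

2

Row-reduce the 5×4 matrix with these as rows.
Exactly 2 pivots survive; hence the rank is 2.
(With 5 elements in a 4-dimensional space the rank is at most 4.)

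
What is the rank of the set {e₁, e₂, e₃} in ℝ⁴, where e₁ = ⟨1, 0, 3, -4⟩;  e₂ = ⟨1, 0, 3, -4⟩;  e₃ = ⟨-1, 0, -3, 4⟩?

rank 1

Put the 4×3 matrix [e₁|e₂|e₃] into echelon form.
Reduction leaves 1 leading entry, giving rank 1.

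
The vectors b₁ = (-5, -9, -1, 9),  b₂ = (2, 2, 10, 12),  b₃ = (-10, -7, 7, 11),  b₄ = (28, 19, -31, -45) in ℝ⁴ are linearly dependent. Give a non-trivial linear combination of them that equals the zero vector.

b₂ + 3b₃ + b₄ = 0

Row-reduce the matrix with b₁, b₂, b₃, b₄ as columns; the null space gives the coefficients.
A generator of the null space is (0, 1, 3, 1).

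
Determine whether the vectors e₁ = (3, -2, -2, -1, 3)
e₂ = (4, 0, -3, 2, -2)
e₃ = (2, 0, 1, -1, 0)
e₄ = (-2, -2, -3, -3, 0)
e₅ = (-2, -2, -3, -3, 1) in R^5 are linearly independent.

linearly independent

The matrix [e₁|e₂|e₃|e₄|e₅] has determinant -66.
A nonzero determinant means the columns are linearly independent.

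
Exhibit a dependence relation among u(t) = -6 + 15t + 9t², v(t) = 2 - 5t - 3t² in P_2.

u + 3v = 0

Take coordinates with respect to {1, t, t²}.
Write the vectors as columns of a matrix and find a nonzero vector in its null space.
A generator of the null space is (1, 3).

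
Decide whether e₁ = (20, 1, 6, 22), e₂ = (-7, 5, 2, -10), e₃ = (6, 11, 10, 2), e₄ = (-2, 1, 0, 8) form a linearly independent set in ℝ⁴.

Form the 4×4 matrix with these as columns; its determinant is 0.
A zero determinant means the columns are linearly dependent.

linearly dependent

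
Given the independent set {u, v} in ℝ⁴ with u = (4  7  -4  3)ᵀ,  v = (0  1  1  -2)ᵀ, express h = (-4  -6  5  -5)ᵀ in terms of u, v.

h = -u + v

Solve the system with u, v as columns and h as the right-hand side.
The system has the unique solution (a₁, a₂) = (-1, 1).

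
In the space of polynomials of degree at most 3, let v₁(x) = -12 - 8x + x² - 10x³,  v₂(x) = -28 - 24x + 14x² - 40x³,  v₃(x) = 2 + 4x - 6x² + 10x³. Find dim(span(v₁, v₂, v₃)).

dim = 2

Use coordinates relative to {1, x, …, x³}.
Form the matrix with v₁, v₂, v₃ as columns and reduce.
There are 2 pivot columns, so rank = 2.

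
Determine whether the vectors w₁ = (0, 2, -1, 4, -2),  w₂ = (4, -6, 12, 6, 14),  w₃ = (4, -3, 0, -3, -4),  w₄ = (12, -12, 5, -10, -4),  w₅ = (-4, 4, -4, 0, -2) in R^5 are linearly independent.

The matrix [w₁|w₂|w₃|w₄|w₅] has determinant 0.
A zero determinant means the columns are linearly dependent.

linearly dependent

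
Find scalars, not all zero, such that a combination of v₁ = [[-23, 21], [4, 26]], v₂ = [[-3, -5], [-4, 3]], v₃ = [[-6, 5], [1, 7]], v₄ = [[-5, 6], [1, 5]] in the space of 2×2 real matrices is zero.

Write each element as a vector in ℝ⁴ using {E₁₁, E₁₂, E₂₁, E₂₂}.
Solve the homogeneous system with v₁, v₂, v₃, v₄ as columns by row-reducing the coefficient matrix.
The free variable yields coefficients (1, 0, -3, -1) (any nonzero multiple also works).

v₁ - 3v₃ - v₄ = 0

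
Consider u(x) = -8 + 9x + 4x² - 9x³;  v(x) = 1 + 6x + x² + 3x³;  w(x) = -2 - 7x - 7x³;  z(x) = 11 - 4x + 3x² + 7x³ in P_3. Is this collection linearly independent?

Take coordinates with respect to the standard basis {1, x, …, x³}.
The matrix [u|v|w|z] has determinant -480.
A nonzero determinant means the columns are linearly independent.

linearly independent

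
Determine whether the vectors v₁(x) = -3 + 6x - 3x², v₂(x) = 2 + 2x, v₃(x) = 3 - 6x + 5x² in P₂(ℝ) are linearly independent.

Write each element as a coordinate vector in ℝ³ using {1, x, x²}.
Form the 3×3 matrix with these as columns; its determinant is -36.
A nonzero determinant means the columns are linearly independent.

linearly independent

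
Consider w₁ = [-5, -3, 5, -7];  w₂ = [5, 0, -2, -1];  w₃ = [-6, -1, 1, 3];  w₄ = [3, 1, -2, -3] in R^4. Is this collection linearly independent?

linearly independent

Form the 4×4 matrix with these as columns; its determinant is 169.
A nonzero determinant means the columns are linearly independent.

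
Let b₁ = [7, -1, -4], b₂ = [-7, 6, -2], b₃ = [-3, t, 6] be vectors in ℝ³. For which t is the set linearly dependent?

t = -22/7

Dependence holds iff the 3×3 matrix [b₁ b₂ b₃] is singular.
Expanding, det = 42*t + 132.
Setting this to zero gives t = -22/7.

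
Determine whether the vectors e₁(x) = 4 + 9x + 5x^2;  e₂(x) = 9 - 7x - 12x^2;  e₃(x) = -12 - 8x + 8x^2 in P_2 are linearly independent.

linearly independent

Take coordinates with respect to the standard basis {1, x, x^2}.
Row-reduce the matrix whose columns are e₁, e₂, e₃.
The reduction yields 3 nonzero rows, so the rank is 3.
Since rank = 3 (the number of vectors), the set is linearly independent.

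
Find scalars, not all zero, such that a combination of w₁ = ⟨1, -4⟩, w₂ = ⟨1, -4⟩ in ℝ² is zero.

Write the vectors as columns of a matrix and find a nonzero vector in its null space.
The free variable yields coefficients (1, -1) (any nonzero multiple also works).

w₁ - w₂ = 0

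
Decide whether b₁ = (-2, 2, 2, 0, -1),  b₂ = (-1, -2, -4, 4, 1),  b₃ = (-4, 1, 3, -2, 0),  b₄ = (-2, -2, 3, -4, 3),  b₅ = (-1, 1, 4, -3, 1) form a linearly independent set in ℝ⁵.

linearly independent

Row-reduce the matrix whose columns are b₁, b₂, b₃, b₄, b₅.
The reduction yields 5 nonzero rows, so the rank is 5.
Since rank = 5 (the number of vectors), the set is linearly independent.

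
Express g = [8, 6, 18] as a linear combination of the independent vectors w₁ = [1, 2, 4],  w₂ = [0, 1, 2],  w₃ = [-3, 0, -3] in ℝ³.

Since w₁, w₂, w₃ are independent, the coefficients expressing g are uniquely determined by a linear system.
The system has the unique solution (a₁, a₂, a₃) = (2, 2, -2).

g = 2w₁ + 2w₂ - 2w₃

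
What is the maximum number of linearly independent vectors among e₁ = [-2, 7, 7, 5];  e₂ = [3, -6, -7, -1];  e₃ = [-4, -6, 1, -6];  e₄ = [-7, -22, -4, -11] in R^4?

Put the 4×4 matrix [e₁|e₂|e₃|e₄] into echelon form.
Reduction leaves 3 leading entries, giving rank 3.

3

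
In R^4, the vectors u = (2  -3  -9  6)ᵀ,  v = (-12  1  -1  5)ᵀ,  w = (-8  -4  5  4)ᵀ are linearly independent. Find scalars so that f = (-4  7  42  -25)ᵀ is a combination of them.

f = -4u - v + w

Write f = α₁u + … + α₃w and equate components.
Row-reducing the augmented matrix gives the unique coefficients (α₁, α₂, α₃) = (-4, -1, 1).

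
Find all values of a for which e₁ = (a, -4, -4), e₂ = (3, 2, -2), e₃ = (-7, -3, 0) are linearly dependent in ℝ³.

a = -38/3

Place the vectors as rows of a 3×3 matrix; dependence ⇔ determinant zero.
Expanding, det = -6*a - 76.
This vanishes exactly when a = -38/3.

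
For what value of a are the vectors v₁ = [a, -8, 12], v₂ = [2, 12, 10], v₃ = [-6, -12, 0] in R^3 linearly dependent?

a = -44/5

Dependence holds iff the 3×3 matrix [v₁ v₂ v₃] is singular.
The determinant works out to 120*a + 1056.
This vanishes exactly when a = -44/5.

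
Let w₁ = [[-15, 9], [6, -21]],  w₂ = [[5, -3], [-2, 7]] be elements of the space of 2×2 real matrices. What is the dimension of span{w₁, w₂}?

Represent each element by its coordinate vector in ℝ⁴.
Form the matrix with w₁, w₂ as columns and reduce.
Exactly 1 pivot survives; hence the rank is 1.

1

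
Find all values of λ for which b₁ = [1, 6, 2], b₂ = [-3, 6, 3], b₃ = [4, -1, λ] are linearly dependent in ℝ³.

λ = -11/8

Dependence holds iff the 3×3 matrix [b₁ b₂ b₃] is singular.
Expanding, det = 24*λ + 33.
Solving 24*λ + 33 = 0 yields λ = -11/8.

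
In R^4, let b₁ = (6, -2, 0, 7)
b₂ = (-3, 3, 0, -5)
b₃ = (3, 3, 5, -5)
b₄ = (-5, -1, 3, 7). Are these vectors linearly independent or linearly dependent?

linearly independent

Form the 4×4 matrix with these as columns; its determinant is 848.
A nonzero determinant means the columns are linearly independent.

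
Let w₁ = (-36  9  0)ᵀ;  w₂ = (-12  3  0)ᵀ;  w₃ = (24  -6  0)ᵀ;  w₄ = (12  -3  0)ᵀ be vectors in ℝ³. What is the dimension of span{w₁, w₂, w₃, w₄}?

Apply Gaussian elimination to the matrix whose rows are w₁, w₂, w₃, w₄.
Reduction leaves 1 leading entry, giving rank 1.
(With 4 elements in a 3-dimensional space the rank is at most 3.)

1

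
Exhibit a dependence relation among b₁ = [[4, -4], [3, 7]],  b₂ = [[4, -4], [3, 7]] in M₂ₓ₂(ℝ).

b₁ - b₂ = 0

Write each element as a vector in ℝ⁴ using {E₁₁, E₁₂, E₂₁, E₂₂}.
Row-reduce the matrix with b₁, b₂ as columns; the null space gives the coefficients.
A generator of the null space is (1, -1).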